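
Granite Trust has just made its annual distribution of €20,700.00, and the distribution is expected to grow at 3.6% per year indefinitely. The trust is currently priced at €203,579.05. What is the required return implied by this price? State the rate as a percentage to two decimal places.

D₁ = €20,700.00 × 1.036 = €21,445.2000
P = D₁/(r − g) ⇒ r = D₁/P + g = €21,445.2000/€203,579.05 + 0.036 = 0.105341 + 0.036 = 0.141341

14.13%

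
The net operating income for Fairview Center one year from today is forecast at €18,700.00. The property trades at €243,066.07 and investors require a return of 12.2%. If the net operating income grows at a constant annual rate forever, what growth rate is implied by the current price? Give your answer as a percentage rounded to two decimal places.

P = D₁/(r−g) ⇒ g = r − D₁/P = 0.122 − €18,700.00/€243,066.07 = 0.045066

4.51%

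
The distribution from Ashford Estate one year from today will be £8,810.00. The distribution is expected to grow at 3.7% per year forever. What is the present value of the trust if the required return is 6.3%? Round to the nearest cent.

£338846.15

Growing perpetuity: P = D₁ / (r − g) = £8,810.0000 / (0.063 − 0.037) = £338,846.15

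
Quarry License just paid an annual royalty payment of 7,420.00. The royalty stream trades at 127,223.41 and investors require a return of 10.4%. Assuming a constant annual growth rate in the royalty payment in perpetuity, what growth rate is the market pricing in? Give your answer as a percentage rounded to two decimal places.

4.32%

P = D₀(1+g)/(r−g) ⇒ P(r−g) = D₀(1+g) ⇒ g(P+D₀) = P·r − D₀
g = (P·r − D₀)/(P + D₀) = (127,223.41×0.104 − 7,420.00) / (127,223.41 + 7,420.00) = 0.043160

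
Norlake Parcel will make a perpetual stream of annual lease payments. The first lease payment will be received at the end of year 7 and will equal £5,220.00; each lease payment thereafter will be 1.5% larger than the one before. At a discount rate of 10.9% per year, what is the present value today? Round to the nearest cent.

Value at end of year 6: C₁ / (r − g) = £5,220.00 / (0.109 − 0.015) = £55,531.9149
Discount to today: PV = £55,531.9149 / (1 + 0.109)^6 = £55,531.9149 / 1.860327 = £29,850.62

£29850.62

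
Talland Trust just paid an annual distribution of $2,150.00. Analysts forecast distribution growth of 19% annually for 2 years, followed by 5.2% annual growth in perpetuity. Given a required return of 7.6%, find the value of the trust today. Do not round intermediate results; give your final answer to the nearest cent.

D_1 = 2558.50000
D_2 = 3044.61500
Terminal value at year 2: TV = D_2×(1+g_2)/(r−g_2) = 3202.93498/0.024 = 133455.62417
P_0 = D_1/(1+r)^1 + D_2/(1+r)^2 + TV/(1+r)^2
    = 2377.78810 + 2629.70989 + 115268.95027 = 120276.44827

$120276.45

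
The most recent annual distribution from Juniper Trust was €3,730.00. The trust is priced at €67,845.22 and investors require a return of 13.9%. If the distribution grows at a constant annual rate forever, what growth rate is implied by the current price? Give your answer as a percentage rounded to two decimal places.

7.96%

P = D₀(1+g)/(r−g) ⇒ P(r−g) = D₀(1+g) ⇒ g(P+D₀) = P·r − D₀
g = (P·r − D₀)/(P + D₀) = (€67,845.22×0.139 − €3,730.00) / (€67,845.22 + €3,730.00) = 0.079643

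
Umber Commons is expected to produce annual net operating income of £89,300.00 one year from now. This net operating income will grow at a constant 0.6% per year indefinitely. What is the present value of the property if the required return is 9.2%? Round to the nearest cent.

£1038372.09

Growing perpetuity: P = D₁ / (r − g) = £89,300.0000 / (0.092 − 0.006) = £1,038,372.09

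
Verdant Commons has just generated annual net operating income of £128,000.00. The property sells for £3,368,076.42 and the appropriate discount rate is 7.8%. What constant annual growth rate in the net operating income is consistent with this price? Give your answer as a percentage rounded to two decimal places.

P = D₀(1+g)/(r−g) ⇒ P(r−g) = D₀(1+g) ⇒ g(P+D₀) = P·r − D₀
g = (P·r − D₀)/(P + D₀) = (£3,368,076.42×0.078 − £128,000.00) / (£3,368,076.42 + £128,000.00) = 0.038532

3.85%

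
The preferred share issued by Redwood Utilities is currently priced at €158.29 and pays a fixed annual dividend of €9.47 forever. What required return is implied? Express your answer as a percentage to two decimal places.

P = C/r ⇒ r = C/P = €9.47/€158.29 = 0.059827

5.98%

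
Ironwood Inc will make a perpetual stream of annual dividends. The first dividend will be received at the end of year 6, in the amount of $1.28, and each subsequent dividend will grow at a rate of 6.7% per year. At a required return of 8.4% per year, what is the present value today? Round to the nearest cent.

$50.31

Value at end of year 5: C₁ / (r − g) = $1.28 / (0.084 − 0.067) = $75.2941
Discount to today: PV = $75.2941 / (1 + 0.084)^5 = $75.2941 / 1.496740 = $50.31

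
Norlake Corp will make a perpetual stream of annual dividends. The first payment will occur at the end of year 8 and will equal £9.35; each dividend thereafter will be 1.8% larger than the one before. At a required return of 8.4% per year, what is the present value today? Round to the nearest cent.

£80.55

Value at end of year 7: C₁ / (r − g) = £9.35 / (0.084 − 0.018) = £141.6667
Discount to today: PV = £141.6667 / (1 + 0.084)^7 = £141.6667 / 1.758754 = £80.55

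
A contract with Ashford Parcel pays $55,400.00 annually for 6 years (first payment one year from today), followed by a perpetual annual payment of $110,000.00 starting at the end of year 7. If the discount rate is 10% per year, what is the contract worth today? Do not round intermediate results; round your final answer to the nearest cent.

$862202.77

PV of 6-year annuity: $55,400.00 × [1 − (1+0.1)^−6] / 0.1 = 241281.44275
Perpetuity value at year 6: $110,000.00 / 0.1 = 1100000.00000
PV of perpetuity: 1100000.00000 / (1+0.1)^6 = 620921.32306
Total PV = 241281.44275 + 620921.32306 = 862202.76581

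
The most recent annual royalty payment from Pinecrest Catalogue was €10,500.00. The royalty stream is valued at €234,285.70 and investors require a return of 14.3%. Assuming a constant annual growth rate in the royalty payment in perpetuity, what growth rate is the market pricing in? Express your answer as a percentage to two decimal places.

9.40%

P = D₀(1+g)/(r−g) ⇒ P(r−g) = D₀(1+g) ⇒ g(P+D₀) = P·r − D₀
g = (P·r − D₀)/(P + D₀) = (€234,285.70×0.143 − €10,500.00) / (€234,285.70 + €10,500.00) = 0.093971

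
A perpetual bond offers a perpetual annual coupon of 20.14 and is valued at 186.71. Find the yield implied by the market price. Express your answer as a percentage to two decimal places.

10.79%

P = C/r ⇒ r = C/P = 20.14/186.71 = 0.107868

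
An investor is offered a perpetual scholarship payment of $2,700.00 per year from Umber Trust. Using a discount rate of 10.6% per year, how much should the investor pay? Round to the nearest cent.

Level perpetuity: PV = C / r = $2,700.00 / 0.106 = $25,471.70

$25471.70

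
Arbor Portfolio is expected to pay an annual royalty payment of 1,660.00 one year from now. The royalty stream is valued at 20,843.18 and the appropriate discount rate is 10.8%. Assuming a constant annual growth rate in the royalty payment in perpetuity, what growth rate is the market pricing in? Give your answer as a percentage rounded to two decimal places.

P = D₁/(r−g) ⇒ g = r − D₁/P = 0.108 − 1,660.00/20,843.18 = 0.028358

2.84%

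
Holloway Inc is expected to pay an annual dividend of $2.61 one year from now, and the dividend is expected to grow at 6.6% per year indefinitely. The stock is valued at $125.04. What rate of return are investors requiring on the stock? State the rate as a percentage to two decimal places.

8.69%

P = D₁/(r − g) ⇒ r = D₁/P + g = $2.6100/$125.04 + 0.066 = 0.020873 + 0.066 = 0.086873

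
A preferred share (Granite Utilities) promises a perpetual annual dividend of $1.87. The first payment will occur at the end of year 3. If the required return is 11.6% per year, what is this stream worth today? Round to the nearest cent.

Value at end of year 2: C / r = $1.87 / 0.116 = $16.1207
Discount to today: PV = $16.1207 / (1 + 0.116)^2 = $16.1207 / 1.245456 = $12.94

$12.94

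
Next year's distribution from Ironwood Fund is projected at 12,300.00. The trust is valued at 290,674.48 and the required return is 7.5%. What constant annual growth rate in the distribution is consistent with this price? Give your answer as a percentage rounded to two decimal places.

3.27%

P = D₁/(r−g) ⇒ g = r − D₁/P = 0.075 − 12,300.00/290,674.48 = 0.032685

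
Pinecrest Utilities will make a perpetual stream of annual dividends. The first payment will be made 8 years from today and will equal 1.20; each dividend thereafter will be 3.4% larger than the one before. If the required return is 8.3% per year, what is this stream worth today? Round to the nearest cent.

14.01

Value at end of year 7: C₁ / (r − g) = 1.20 / (0.083 − 0.034) = 24.4898
Discount to today: PV = 24.4898 / (1 + 0.083)^7 = 24.4898 / 1.747428 = 14.01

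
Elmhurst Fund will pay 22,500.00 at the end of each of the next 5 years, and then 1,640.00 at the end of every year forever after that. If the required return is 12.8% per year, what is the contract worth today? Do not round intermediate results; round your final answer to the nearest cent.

PV of 5-year annuity: 22,500.00 × [1 − (1+0.128)^−5] / 0.128 = 79525.41845
Perpetuity value at year 5: 1,640.00 / 0.128 = 12812.50000
PV of perpetuity: 12812.50000 / (1+0.128)^5 = 7015.98061
Total PV = 79525.41845 + 7015.98061 = 86541.39906

86541.40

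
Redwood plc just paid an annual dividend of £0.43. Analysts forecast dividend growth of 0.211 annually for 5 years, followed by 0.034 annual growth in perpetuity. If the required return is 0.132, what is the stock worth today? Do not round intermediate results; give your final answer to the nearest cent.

D_1 = 0.52073
D_2 = 0.63060
D_3 = 0.76366
D_4 = 0.92479
D_5 = 1.11993
Terminal value at year 5: TV = D_5×(1+g_2)/(r−g_2) = 1.15800/0.098 = 11.81636
P_0 = D_1/(1+r)^1 + D_2/(1+r)^2 + D_3/(1+r)^3 + D_4/(1+r)^4 + D_5/(1+r)^5 + TV/(1+r)^5
    = 0.46001 + 0.49211 + 0.52646 + 0.56320 + 0.60250 + 6.35699 = 9.00126

£9.00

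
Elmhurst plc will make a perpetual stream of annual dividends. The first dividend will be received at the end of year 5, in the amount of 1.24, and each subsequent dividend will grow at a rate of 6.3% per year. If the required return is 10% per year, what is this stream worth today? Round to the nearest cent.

Value at end of year 4: C₁ / (r − g) = 1.24 / (0.1 − 0.063) = 33.5135
Discount to today: PV = 33.5135 / (1 + 0.1)^4 = 33.5135 / 1.464100 = 22.89

22.89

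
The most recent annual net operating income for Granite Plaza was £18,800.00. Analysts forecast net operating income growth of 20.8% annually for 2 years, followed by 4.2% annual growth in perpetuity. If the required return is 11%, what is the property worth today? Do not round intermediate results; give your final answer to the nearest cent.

£383922.50

D_1 = 22710.40000
D_2 = 27434.16320
Terminal value at year 2: TV = D_2×(1+g_2)/(r−g_2) = 28586.39805/0.068 = 420388.20668
P_0 = D_1/(1+r)^1 + D_2/(1+r)^2 + TV/(1+r)^2
    = 20459.81982 + 22266.18229 + 341196.49921 = 383922.50132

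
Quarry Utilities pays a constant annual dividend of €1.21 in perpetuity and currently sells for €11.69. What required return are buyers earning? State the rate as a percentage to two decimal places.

P = C/r ⇒ r = C/P = €1.21/€11.69 = 0.103507

10.35%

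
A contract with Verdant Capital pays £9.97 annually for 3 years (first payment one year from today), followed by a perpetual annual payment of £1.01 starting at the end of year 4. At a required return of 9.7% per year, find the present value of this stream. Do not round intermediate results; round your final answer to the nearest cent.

PV of 3-year annuity: £9.97 × [1 − (1+0.097)^−3] / 0.097 = 24.92545
Perpetuity value at year 3: £1.01 / 0.097 = 10.41237
PV of perpetuity: 10.41237 / (1+0.097)^3 = 7.88733
Total PV = 24.92545 + 7.88733 = 32.81278

£32.81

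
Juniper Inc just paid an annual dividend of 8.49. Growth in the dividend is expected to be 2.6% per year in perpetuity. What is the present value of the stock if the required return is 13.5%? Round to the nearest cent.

D₁ = D₀ × (1 + g) = 8.49 × 1.026 = 8.7107
Growing perpetuity: P = D₁ / (r − g) = 8.7107 / (0.135 − 0.026) = 79.92

79.92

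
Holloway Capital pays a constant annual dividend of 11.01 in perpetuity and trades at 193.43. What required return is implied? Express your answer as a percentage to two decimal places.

P = C/r ⇒ r = C/P = 11.01/193.43 = 0.056920

5.69%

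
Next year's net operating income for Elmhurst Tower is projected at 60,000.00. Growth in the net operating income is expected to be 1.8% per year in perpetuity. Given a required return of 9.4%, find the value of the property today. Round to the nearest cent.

Growing perpetuity: P = D₁ / (r − g) = 60,000.0000 / (0.094 − 0.018) = 789,473.68

789473.68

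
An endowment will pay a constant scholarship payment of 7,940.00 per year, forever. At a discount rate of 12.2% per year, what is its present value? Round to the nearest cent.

65081.97

Level perpetuity: PV = C / r = 7,940.00 / 0.122 = 65,081.97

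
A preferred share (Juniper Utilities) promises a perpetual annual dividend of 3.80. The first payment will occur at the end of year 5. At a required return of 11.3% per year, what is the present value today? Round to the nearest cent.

21.91

Value at end of year 4: C / r = 3.80 / 0.113 = 33.6283
Discount to today: PV = 33.6283 / (1 + 0.113)^4 = 33.6283 / 1.534549 = 21.91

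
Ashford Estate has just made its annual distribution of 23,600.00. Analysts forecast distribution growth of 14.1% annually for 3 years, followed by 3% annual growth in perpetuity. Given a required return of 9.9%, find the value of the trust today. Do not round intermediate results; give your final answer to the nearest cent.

D_1 = 26927.60000
D_2 = 30724.39160
D_3 = 35056.53082
Terminal value at year 3: TV = D_3×(1+g_2)/(r−g_2) = 36108.22674/0.069 = 523307.63391
P_0 = D_1/(1+r)^1 + D_2/(1+r)^2 + D_3/(1+r)^3 + TV/(1+r)^3
    = 24501.91083 + 25438.28959 + 26410.45352 + 394243.00181 = 470593.65574

470593.66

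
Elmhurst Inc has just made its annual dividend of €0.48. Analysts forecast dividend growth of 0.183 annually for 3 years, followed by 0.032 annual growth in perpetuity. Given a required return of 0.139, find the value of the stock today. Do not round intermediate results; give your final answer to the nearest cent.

D_1 = 0.56784
D_2 = 0.67175
D_3 = 0.79469
Terminal value at year 3: TV = D_3×(1+g_2)/(r−g_2) = 0.82012/0.107 = 7.66463
P_0 = D_1/(1+r)^1 + D_2/(1+r)^2 + D_3/(1+r)^3 + TV/(1+r)^3
    = 0.49854 + 0.51780 + 0.53780 + 5.18705 = 6.74120

€6.74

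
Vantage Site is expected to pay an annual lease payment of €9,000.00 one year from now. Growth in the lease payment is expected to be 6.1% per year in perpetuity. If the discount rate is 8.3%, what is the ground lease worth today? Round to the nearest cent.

Growing perpetuity: P = D₁ / (r − g) = €9,000.0000 / (0.083 − 0.061) = €409,090.91

€409090.91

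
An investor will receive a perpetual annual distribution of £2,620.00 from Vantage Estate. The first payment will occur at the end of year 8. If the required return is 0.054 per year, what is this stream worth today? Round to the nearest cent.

Value at end of year 7: C / r = £2,620.00 / 0.054 = £48,518.5185
Discount to today: PV = £48,518.5185 / (1 + 0.054)^7 = £48,518.5185 / 1.445055 = £33,575.56

£33575.56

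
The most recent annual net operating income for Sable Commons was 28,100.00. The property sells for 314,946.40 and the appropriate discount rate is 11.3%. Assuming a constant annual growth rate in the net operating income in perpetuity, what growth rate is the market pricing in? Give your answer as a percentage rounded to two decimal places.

2.18%

P = D₀(1+g)/(r−g) ⇒ P(r−g) = D₀(1+g) ⇒ g(P+D₀) = P·r − D₀
g = (P·r − D₀)/(P + D₀) = (314,946.40×0.113 − 28,100.00) / (314,946.40 + 28,100.00) = 0.021831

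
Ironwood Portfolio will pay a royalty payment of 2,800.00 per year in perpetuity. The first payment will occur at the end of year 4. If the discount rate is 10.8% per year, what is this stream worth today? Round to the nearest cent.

Value at end of year 3: C / r = 2,800.00 / 0.108 = 25,925.9259
Discount to today: PV = 25,925.9259 / (1 + 0.108)^3 = 25,925.9259 / 1.360252 = 19,059.65

19059.65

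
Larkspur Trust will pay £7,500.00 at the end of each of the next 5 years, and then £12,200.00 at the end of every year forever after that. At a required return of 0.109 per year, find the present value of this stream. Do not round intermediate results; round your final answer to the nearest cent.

PV of 5-year annuity: £7,500.00 × [1 − (1+0.109)^−5] / 0.109 = 27789.09823
Perpetuity value at year 5: £12,200.00 / 0.109 = 111926.60550
PV of perpetuity: 111926.60550 / (1+0.109)^5 = 66723.00571
Total PV = 27789.09823 + 66723.00571 = 94512.10394

£94512.10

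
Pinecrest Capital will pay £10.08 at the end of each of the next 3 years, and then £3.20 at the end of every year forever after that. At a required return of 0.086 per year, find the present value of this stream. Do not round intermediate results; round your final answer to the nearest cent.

£54.75

PV of 3-year annuity: £10.08 × [1 − (1+0.086)^−3] / 0.086 = 25.69845
Perpetuity value at year 3: £3.20 / 0.086 = 37.20930
PV of perpetuity: 37.20930 / (1+0.086)^3 = 29.05106
Total PV = 25.69845 + 29.05106 = 54.74951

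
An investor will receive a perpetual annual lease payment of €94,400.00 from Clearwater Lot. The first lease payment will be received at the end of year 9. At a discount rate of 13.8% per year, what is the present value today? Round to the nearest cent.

€243195.10

Value at end of year 8: C / r = €94,400.00 / 0.138 = €684,057.9710
Discount to today: PV = €684,057.9710 / (1 + 0.138)^8 = €684,057.9710 / 2.812795 = €243,195.10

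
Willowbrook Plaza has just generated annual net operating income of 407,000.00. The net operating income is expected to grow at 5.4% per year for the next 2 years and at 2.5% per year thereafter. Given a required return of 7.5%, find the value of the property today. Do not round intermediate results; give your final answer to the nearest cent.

D_1 = 428978.00000
D_2 = 452142.81200
Terminal value at year 2: TV = D_2×(1+g_2)/(r−g_2) = 463446.38230/0.05 = 9268927.64600
P_0 = D_1/(1+r)^1 + D_2/(1+r)^2 + TV/(1+r)^2
    = 399049.30233 + 391253.92061 + 8020705.37242 = 8811008.59535

8811008.60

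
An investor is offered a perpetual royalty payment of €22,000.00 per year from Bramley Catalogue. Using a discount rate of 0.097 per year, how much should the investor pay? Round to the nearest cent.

€226804.12

Level perpetuity: PV = C / r = €22,000.00 / 0.097 = €226,804.12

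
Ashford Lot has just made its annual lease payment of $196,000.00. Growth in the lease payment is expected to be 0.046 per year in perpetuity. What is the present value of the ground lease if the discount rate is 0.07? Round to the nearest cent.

$8542333.33

D₁ = D₀ × (1 + g) = $196,000.00 × 1.046 = $205,016.0000
Growing perpetuity: P = D₁ / (r − g) = $205,016.0000 / (0.07 − 0.046) = $8,542,333.33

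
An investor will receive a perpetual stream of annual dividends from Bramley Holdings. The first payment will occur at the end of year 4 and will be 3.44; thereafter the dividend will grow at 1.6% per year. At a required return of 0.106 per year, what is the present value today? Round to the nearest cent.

28.25

Value at end of year 3: C₁ / (r − g) = 3.44 / (0.106 − 0.016) = 38.2222
Discount to today: PV = 38.2222 / (1 + 0.106)^3 = 38.2222 / 1.352899 = 28.25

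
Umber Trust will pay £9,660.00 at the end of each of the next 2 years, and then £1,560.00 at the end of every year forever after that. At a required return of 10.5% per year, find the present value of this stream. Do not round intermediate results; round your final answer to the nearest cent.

PV of 2-year annuity: £9,660.00 × [1 − (1+0.105)^−2] / 0.105 = 16653.46737
Perpetuity value at year 2: £1,560.00 / 0.105 = 14857.14286
PV of perpetuity: 14857.14286 / (1+0.105)^2 = 12167.76303
Total PV = 16653.46737 + 12167.76303 = 28821.23041

£28821.23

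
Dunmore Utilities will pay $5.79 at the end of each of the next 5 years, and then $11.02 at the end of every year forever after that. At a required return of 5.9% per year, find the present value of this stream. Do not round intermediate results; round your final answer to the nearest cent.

PV of 5-year annuity: $5.79 × [1 − (1+0.059)^−5] / 0.059 = 24.45608
Perpetuity value at year 5: $11.02 / 0.059 = 186.77966
PV of perpetuity: 186.77966 / (1+0.059)^5 = 140.23286
Total PV = 24.45608 + 140.23286 = 164.68894

$164.69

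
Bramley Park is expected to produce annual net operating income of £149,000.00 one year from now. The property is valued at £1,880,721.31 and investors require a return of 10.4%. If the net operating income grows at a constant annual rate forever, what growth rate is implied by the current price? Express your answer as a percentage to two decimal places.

2.48%

P = D₁/(r−g) ⇒ g = r − D₁/P = 0.104 − £149,000.00/£1,880,721.31 = 0.024775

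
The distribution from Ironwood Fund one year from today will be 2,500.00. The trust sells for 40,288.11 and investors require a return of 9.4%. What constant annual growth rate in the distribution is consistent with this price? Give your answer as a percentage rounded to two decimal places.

3.19%

P = D₁/(r−g) ⇒ g = r − D₁/P = 0.094 − 2,500.00/40,288.11 = 0.031947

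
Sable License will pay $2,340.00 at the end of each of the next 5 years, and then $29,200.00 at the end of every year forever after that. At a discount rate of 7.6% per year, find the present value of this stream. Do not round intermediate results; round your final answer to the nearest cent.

PV of 5-year annuity: $2,340.00 × [1 − (1+0.076)^−5] / 0.076 = 9442.27420
Perpetuity value at year 5: $29,200.00 / 0.076 = 384210.52632
PV of perpetuity: 384210.52632 / (1+0.076)^5 = 266383.85681
Total PV = 9442.27420 + 266383.85681 = 275826.13101

$275826.13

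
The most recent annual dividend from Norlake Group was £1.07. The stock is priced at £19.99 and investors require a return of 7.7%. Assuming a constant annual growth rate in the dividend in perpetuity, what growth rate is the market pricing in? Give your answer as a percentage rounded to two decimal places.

2.23%

P = D₀(1+g)/(r−g) ⇒ P(r−g) = D₀(1+g) ⇒ g(P+D₀) = P·r − D₀
g = (P·r − D₀)/(P + D₀) = (£19.99×0.077 − £1.07) / (£19.99 + £1.07) = 0.022281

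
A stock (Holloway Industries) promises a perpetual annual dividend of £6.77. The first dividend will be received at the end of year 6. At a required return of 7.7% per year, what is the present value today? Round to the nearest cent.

Value at end of year 5: C / r = £6.77 / 0.077 = £87.9221
Discount to today: PV = £87.9221 / (1 + 0.077)^5 = £87.9221 / 1.449034 = £60.68

£60.68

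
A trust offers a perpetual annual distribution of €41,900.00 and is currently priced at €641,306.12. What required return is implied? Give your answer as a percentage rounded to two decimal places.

6.53%

P = C/r ⇒ r = C/P = €41,900.00/€641,306.12 = 0.065335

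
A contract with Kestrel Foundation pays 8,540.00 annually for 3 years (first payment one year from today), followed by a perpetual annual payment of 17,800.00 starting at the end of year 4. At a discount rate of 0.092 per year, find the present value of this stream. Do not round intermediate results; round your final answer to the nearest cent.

170121.77

PV of 3-year annuity: 8,540.00 × [1 − (1+0.092)^−3] / 0.092 = 21540.43461
Perpetuity value at year 3: 17,800.00 / 0.092 = 193478.26087
PV of perpetuity: 193478.26087 / (1+0.092)^3 = 148581.33627
Total PV = 21540.43461 + 148581.33627 = 170121.77088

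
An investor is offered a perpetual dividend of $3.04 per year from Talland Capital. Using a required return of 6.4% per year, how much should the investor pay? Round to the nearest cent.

Level perpetuity: PV = C / r = $3.04 / 0.064 = $47.50

$47.50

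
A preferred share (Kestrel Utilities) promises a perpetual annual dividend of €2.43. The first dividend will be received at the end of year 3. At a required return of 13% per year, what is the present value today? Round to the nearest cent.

Value at end of year 2: C / r = €2.43 / 0.13 = €18.6923
Discount to today: PV = €18.6923 / (1 + 0.13)^2 = €18.6923 / 1.276900 = €14.64

€14.64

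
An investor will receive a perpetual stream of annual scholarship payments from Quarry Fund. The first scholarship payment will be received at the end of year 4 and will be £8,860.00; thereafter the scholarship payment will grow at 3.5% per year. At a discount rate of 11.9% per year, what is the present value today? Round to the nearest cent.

Value at end of year 3: C₁ / (r − g) = £8,860.00 / (0.119 − 0.035) = £105,476.1905
Discount to today: PV = £105,476.1905 / (1 + 0.119)^3 = £105,476.1905 / 1.401168 = £75,277.32

£75277.32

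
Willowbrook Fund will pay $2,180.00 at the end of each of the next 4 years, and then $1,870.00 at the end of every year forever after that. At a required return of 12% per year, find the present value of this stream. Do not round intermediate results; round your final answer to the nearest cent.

$16524.91

PV of 4-year annuity: $2,180.00 × [1 − (1+0.12)^−4] / 0.12 = 6621.42158
Perpetuity value at year 4: $1,870.00 / 0.12 = 15583.33333
PV of perpetuity: 15583.33333 / (1+0.12)^4 = 9903.49006
Total PV = 6621.42158 + 9903.49006 = 16524.91163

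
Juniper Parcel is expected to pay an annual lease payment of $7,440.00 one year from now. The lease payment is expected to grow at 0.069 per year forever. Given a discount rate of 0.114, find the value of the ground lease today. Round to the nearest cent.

$165333.33

Growing perpetuity: P = D₁ / (r − g) = $7,440.0000 / (0.114 − 0.069) = $165,333.33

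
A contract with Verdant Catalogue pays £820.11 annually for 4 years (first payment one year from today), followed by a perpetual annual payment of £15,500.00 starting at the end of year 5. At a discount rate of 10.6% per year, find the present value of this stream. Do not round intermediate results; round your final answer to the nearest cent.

PV of 4-year annuity: £820.11 × [1 − (1+0.106)^−4] / 0.106 = 2566.22973
Perpetuity value at year 4: £15,500.00 / 0.106 = 146226.41509
PV of perpetuity: 146226.41509 / (1+0.106)^4 = 97724.92033
Total PV = 2566.22973 + 97724.92033 = 100291.15006

£100291.15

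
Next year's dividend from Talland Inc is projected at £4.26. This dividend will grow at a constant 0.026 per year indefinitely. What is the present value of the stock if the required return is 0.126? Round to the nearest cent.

£42.60

Growing perpetuity: P = D₁ / (r − g) = £4.2600 / (0.126 − 0.026) = £42.60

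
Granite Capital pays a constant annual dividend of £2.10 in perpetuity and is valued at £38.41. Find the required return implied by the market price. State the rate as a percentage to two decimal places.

5.47%

P = C/r ⇒ r = C/P = £2.10/£38.41 = 0.054673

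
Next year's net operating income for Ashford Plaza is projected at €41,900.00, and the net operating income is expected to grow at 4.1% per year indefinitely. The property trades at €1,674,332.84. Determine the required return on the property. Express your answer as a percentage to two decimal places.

P = D₁/(r − g) ⇒ r = D₁/P + g = €41,900.0000/€1,674,332.84 + 0.041 = 0.025025 + 0.041 = 0.066025

6.60%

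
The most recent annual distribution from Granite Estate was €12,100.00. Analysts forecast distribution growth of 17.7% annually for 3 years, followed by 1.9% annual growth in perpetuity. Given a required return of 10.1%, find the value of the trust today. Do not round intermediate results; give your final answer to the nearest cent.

€225247.73

D_1 = 14241.70000
D_2 = 16762.48090
D_3 = 19729.44002
Terminal value at year 3: TV = D_3×(1+g_2)/(r−g_2) = 20104.29938/0.082 = 245174.38268
P_0 = D_1/(1+r)^1 + D_2/(1+r)^2 + D_3/(1+r)^3 + TV/(1+r)^3
    = 12935.24069 + 13828.13651 + 14782.66727 + 183701.68232 = 225247.72679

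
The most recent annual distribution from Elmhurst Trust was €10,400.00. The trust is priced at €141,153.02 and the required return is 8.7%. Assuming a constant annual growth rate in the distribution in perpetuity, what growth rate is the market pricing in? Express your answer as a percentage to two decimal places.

1.24%

P = D₀(1+g)/(r−g) ⇒ P(r−g) = D₀(1+g) ⇒ g(P+D₀) = P·r − D₀
g = (P·r − D₀)/(P + D₀) = (€141,153.02×0.087 − €10,400.00) / (€141,153.02 + €10,400.00) = 0.012407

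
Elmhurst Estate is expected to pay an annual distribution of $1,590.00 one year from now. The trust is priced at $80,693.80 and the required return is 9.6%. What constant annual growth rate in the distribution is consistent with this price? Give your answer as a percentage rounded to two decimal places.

7.63%

P = D₁/(r−g) ⇒ g = r − D₁/P = 0.096 − $1,590.00/$80,693.80 = 0.076296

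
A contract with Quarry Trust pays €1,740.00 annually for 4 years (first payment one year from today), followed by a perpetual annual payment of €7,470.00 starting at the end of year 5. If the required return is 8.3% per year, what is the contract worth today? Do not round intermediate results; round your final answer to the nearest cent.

PV of 4-year annuity: €1,740.00 × [1 − (1+0.083)^−4] / 0.083 = 5724.82523
Perpetuity value at year 4: €7,470.00 / 0.083 = 90000.00000
PV of perpetuity: 90000.00000 / (1+0.083)^4 = 65422.73305
Total PV = 5724.82523 + 65422.73305 = 71147.55829

€71147.56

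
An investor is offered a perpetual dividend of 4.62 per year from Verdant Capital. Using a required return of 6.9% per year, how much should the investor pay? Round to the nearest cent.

66.96

Level perpetuity: PV = C / r = 4.62 / 0.069 = 66.96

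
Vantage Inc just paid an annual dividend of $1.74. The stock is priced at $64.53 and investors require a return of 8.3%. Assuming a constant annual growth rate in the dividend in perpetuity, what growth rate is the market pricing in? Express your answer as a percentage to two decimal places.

5.46%

P = D₀(1+g)/(r−g) ⇒ P(r−g) = D₀(1+g) ⇒ g(P+D₀) = P·r − D₀
g = (P·r − D₀)/(P + D₀) = ($64.53×0.083 − $1.74) / ($64.53 + $1.74) = 0.054565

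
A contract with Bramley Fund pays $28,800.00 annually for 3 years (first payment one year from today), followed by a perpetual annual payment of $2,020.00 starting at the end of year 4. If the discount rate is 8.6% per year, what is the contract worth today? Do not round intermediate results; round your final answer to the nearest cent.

PV of 3-year annuity: $28,800.00 × [1 − (1+0.086)^−3] / 0.086 = 73424.14000
Perpetuity value at year 3: $2,020.00 / 0.086 = 23488.37209
PV of perpetuity: 23488.37209 / (1+0.086)^3 = 18338.48450
Total PV = 73424.14000 + 18338.48450 = 91762.62449

$91762.62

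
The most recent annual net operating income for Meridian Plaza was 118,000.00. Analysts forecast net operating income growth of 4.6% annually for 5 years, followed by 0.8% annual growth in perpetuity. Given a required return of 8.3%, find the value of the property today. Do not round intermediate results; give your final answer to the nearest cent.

1865113.60

D_1 = 123428.00000
D_2 = 129105.68800
D_3 = 135044.54965
D_4 = 141256.59893
D_5 = 147754.40248
Terminal value at year 5: TV = D_5×(1+g_2)/(r−g_2) = 148936.43770/0.075 = 1985819.16937
P_0 = D_1/(1+r)^1 + D_2/(1+r)^2 + D_3/(1+r)^3 + D_4/(1+r)^4 + D_5/(1+r)^5 + TV/(1+r)^5
    = 113968.60572 + 110074.94145 + 106314.30171 + 102682.14182 + 99174.07234 + 1332899.53225 = 1865113.59529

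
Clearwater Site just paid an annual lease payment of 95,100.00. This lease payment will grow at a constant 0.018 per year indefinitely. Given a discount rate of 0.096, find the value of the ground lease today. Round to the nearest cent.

1241176.92

D₁ = D₀ × (1 + g) = 95,100.00 × 1.018 = 96,811.8000
Growing perpetuity: P = D₁ / (r − g) = 96,811.8000 / (0.096 − 0.018) = 1,241,176.92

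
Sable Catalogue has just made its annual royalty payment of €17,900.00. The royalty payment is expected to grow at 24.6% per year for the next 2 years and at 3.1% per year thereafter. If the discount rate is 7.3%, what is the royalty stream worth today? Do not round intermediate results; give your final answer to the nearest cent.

D_1 = 22303.40000
D_2 = 27790.03640
Terminal value at year 2: TV = D_2×(1+g_2)/(r−g_2) = 28651.52753/0.042 = 682179.22687
P_0 = D_1/(1+r)^1 + D_2/(1+r)^2 + TV/(1+r)^2
    = 20786.02050 + 24137.35466 + 592514.58694 = 637437.96210

€637437.96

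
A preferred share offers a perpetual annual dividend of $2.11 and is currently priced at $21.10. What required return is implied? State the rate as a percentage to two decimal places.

10.00%

P = C/r ⇒ r = C/P = $2.11/$21.10 = 0.100000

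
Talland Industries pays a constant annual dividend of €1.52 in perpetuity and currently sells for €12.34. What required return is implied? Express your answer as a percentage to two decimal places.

12.32%

P = C/r ⇒ r = C/P = €1.52/€12.34 = 0.123177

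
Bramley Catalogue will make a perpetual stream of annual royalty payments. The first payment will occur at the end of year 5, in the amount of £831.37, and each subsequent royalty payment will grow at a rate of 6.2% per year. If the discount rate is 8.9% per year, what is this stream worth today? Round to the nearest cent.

Value at end of year 4: C₁ / (r − g) = £831.37 / (0.089 − 0.062) = £30,791.4815
Discount to today: PV = £30,791.4815 / (1 + 0.089)^4 = £30,791.4815 / 1.406409 = £21,893.70

£21893.70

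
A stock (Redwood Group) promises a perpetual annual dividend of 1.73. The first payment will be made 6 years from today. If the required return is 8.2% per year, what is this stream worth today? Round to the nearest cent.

Value at end of year 5: C / r = 1.73 / 0.082 = 21.0976
Discount to today: PV = 21.0976 / (1 + 0.082)^5 = 21.0976 / 1.482983 = 14.23

14.23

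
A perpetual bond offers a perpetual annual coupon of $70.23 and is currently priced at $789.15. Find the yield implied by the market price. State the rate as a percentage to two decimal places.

8.90%

P = C/r ⇒ r = C/P = $70.23/$789.15 = 0.088994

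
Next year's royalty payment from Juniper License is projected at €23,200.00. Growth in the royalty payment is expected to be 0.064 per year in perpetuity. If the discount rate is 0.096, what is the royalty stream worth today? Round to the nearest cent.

Growing perpetuity: P = D₁ / (r − g) = €23,200.0000 / (0.096 − 0.064) = €725,000.00

€725000.00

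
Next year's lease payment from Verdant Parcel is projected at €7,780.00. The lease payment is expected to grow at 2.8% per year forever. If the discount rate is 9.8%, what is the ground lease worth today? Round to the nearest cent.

Growing perpetuity: P = D₁ / (r − g) = €7,780.0000 / (0.098 − 0.028) = €111,142.86

€111142.86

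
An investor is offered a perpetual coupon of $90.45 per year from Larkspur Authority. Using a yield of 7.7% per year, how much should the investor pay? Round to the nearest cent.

$1174.68

Level perpetuity: PV = C / r = $90.45 / 0.077 = $1,174.68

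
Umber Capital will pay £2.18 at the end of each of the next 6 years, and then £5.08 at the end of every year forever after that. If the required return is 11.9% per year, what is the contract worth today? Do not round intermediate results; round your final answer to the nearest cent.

£30.73

PV of 6-year annuity: £2.18 × [1 − (1+0.119)^−6] / 0.119 = 8.98831
Perpetuity value at year 6: £5.08 / 0.119 = 42.68908
PV of perpetuity: 42.68908 / (1+0.119)^6 = 21.74384
Total PV = 8.98831 + 21.74384 = 30.73215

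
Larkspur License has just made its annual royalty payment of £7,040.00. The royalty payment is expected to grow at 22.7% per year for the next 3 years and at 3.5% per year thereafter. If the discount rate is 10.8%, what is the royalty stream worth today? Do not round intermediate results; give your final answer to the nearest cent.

£161541.72

D_1 = 8638.08000
D_2 = 10598.92416
D_3 = 13004.87994
Terminal value at year 3: TV = D_3×(1+g_2)/(r−g_2) = 13460.05074/0.073 = 184384.25674
P_0 = D_1/(1+r)^1 + D_2/(1+r)^2 + D_3/(1+r)^3 + TV/(1+r)^3
    = 7796.10108 + 8633.40797 + 9560.64222 + 135551.57117 = 161541.72244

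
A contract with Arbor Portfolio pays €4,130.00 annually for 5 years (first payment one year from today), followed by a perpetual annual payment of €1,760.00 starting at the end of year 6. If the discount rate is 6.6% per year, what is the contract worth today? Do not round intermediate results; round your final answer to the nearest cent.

PV of 5-year annuity: €4,130.00 × [1 − (1+0.066)^−5] / 0.066 = 17116.73510
Perpetuity value at year 5: €1,760.00 / 0.066 = 26666.66667
PV of perpetuity: 26666.66667 / (1+0.066)^5 = 19372.36793
Total PV = 17116.73510 + 19372.36793 = 36489.10303

€36489.10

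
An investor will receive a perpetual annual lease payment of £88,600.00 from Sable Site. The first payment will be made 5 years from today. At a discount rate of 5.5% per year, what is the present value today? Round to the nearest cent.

£1300352.79

Value at end of year 4: C / r = £88,600.00 / 0.055 = £1,610,909.0909
Discount to today: PV = £1,610,909.0909 / (1 + 0.055)^4 = £1,610,909.0909 / 1.238825 = £1,300,352.79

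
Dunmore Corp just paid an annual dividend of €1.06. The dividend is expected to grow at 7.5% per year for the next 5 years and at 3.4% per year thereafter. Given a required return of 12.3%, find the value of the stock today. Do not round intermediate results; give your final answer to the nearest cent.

D_1 = 1.13950
D_2 = 1.22496
D_3 = 1.31683
D_4 = 1.41560
D_5 = 1.52177
Terminal value at year 5: TV = D_5×(1+g_2)/(r−g_2) = 1.57351/0.089 = 17.67986
P_0 = D_1/(1+r)^1 + D_2/(1+r)^2 + D_3/(1+r)^3 + D_4/(1+r)^4 + D_5/(1+r)^5 + TV/(1+r)^5
    = 1.01469 + 0.97132 + 0.92981 + 0.89006 + 0.85202 + 9.89874 = 14.55664

€14.56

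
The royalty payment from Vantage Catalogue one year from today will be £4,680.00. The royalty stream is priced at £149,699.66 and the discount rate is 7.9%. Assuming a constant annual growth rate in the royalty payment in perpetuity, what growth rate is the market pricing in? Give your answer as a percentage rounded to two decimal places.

P = D₁/(r−g) ⇒ g = r − D₁/P = 0.079 − £4,680.00/£149,699.66 = 0.047737

4.77%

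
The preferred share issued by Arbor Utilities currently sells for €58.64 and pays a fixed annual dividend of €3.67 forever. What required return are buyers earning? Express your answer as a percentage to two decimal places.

P = C/r ⇒ r = C/P = €3.67/€58.64 = 0.062585

6.26%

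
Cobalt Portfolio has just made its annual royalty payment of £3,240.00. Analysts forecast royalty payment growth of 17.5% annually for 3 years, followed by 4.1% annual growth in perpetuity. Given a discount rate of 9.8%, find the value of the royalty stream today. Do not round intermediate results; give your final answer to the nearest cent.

D_1 = 3807.00000
D_2 = 4473.22500
D_3 = 5256.03938
Terminal value at year 3: TV = D_3×(1+g_2)/(r−g_2) = 5471.53699/0.057 = 95991.87701
P_0 = D_1/(1+r)^1 + D_2/(1+r)^2 + D_3/(1+r)^3 + TV/(1+r)^3
    = 3467.21311 + 3710.36012 + 3970.55841 + 72514.93525 = 83663.06690

£83663.07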